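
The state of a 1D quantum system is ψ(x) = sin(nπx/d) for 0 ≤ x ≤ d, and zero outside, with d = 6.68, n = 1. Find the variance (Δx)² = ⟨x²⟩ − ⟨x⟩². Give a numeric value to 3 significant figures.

1.46

Compute ⟨x⟩ and ⟨x²⟩ separately, then (Δx)² = ⟨x²⟩ − ⟨x⟩².
With sin²θ = (1 − cos2θ)/2 on 0 ≤ x ≤ d: ∫sin²(nπx/d) dx = d/2, ∫x·sin²(nπx/d) dx = d²/4, ∫x²·sin²(nπx/d) dx = d³·(1/6 − 1/(4n²π²)); higher powers xᵏ the same way, integrating xᵏ·cos(2nπx/d) by parts.
Normalization: ∫|ψ|² dx = 3.3400.
⟨x⟩ = 3.3400 and ⟨x²⟩ = 12.614.
(Δx)² = 12.614 − (3.3400)² = 1.4579.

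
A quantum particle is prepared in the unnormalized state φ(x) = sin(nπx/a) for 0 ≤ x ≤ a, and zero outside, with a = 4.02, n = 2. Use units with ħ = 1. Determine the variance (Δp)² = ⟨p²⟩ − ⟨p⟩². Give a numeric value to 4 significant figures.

2.443

Compute ⟨p⟩ and ⟨p²⟩ separately; (Δp)² = ⟨p²⟩ − ⟨p⟩².
d/dx sin(nπx/a) = (nπ/a)·cos(nπx/a) and d²/dx² sin(nπx/a) = −(nπ/a)²·sin(nπx/a); on 0 ≤ x ≤ a, ∫sin²(nπx/a) dx = a/2 and ∫sin(nπx/a)·cos(nπx/a) dx = 0.
Normalization: ∫|φ|² dx = 2.0100.
⟨p⟩ = 0.0000 and ⟨p²⟩ = 2.4429.
(Δp)² = 2.4429 − (0.0000)² = 2.4429.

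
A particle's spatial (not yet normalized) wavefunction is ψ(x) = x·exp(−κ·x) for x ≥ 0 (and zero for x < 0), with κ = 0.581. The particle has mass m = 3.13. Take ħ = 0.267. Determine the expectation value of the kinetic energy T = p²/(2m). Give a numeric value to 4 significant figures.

0.003844

T = −(ħ²/2m) d²/dx², so ⟨T⟩ = −(ħ²/2m) ∫ ψ*·ψ'' dx / ∫|ψ|² dx; with m = 3.13.
Differentiate x·exp(−κ·x) with the product rule; every integrand then reduces to terms xʲ·e^(−2κx) on [0, ∞), with ∫₀^∞ xʲ·e^(−2κx) dx = j!/(2κ)^(j+1).
State is unnormalized: ∫|ψ|² dx = 1.2747, and ∫ψ*·(−ħ²/2m · ψ'') dx = 0.0049002, so ⟨T⟩ = 0.0049002 / 1.2747.
⟨T⟩ = 0.0038442.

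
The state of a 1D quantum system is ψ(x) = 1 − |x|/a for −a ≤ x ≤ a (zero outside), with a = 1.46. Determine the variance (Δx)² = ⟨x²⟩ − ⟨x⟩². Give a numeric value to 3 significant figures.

Compute ⟨x⟩ and ⟨x²⟩ separately, then (Δx)² = ⟨x²⟩ − ⟨x⟩².
ψ is even, so ∫ over [−a, a] = 2∫₀ᵃ with ψ = 1 − x/a there: ∫₀ᵃ (1 − x/a)² dx = a/3, ∫₀ᵃ x²(1 − x/a)² dx = a³/30, ∫₀ᵃ x⁴(1 − x/a)² dx = a⁵/105.
Normalization: ∫|ψ|² dx = 0.97333.
⟨x⟩ = 0.0000 and ⟨x²⟩ = 0.21316.
(Δx)² = 0.21316 − (0.0000)² = 0.21316.

0.213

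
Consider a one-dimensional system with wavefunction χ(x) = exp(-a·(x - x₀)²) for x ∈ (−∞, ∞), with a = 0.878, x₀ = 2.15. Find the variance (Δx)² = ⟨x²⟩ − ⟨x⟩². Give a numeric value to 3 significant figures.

Compute ⟨x⟩ and ⟨x²⟩ separately, then (Δx)² = ⟨x²⟩ − ⟨x⟩².
Gaussian moments (u = x − x₀): ∫u^(2j)·e^(−2au²) du = (2j−1)!!/(4a)^j · √(π/(2a)), odd powers integrate to 0; here √(π/(2a)) = 1.3376.
Normalization: ∫|χ|² dx = 1.3376.
⟨x⟩ = 2.1500 and ⟨x²⟩ = 4.9072.
(Δx)² = 4.9072 − (2.1500)² = 0.28474.

0.285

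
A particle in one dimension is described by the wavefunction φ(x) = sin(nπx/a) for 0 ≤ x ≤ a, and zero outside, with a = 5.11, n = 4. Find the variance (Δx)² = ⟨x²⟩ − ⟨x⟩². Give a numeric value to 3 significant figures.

Compute ⟨x⟩ and ⟨x²⟩ separately, then (Δx)² = ⟨x²⟩ − ⟨x⟩².
With sin²θ = (1 − cos2θ)/2 on 0 ≤ x ≤ a: ∫sin²(nπx/a) dx = a/2, ∫x·sin²(nπx/a) dx = a²/4, ∫x²·sin²(nπx/a) dx = a³·(1/6 − 1/(4n²π²)); higher powers xᵏ the same way, integrating xᵏ·cos(2nπx/a) by parts.
Normalization: ∫|φ|² dx = 2.5550.
⟨x⟩ = 2.5550 and ⟨x²⟩ = 8.6214.
(Δx)² = 8.6214 − (2.5550)² = 2.0933.

2.09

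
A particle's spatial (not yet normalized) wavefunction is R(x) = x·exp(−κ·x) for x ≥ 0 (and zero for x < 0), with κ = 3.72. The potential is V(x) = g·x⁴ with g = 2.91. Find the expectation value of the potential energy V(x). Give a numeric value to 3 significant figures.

⟨V⟩ = ∫ V(x)·|R|² dx / ∫|R|² dx.
Every integrand reduces to terms xʲ·e^(−2κx) on [0, ∞); use ∫₀^∞ xʲ·e^(−2κx) dx = j!/(2κ)^(j+1).
State is unnormalized: ∫|R|² dx = 0.0048564, and ∫R*·V(x)·R dx = 0.0016604, so ⟨V⟩ = 0.0016604 / 0.0048564.
⟨V⟩ = 0.34190.

0.342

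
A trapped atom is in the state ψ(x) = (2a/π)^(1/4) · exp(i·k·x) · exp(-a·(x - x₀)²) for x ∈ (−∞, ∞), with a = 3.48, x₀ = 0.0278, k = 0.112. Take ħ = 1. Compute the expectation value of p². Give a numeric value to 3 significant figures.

3.49

p² ψ = −ħ² d²ψ/dx²; ⟨p²⟩ = −ħ² ∫ ψ*·ψ'' dx.
Gaussian moments (u = x − x₀): ∫u^(2j)·e^(−2au²) du = (2j−1)!!/(4a)^j · √(π/(2a)), odd powers integrate to 0; here √(π/(2a)) = 0.67185. Derivatives: ψ′ = (ik − 2au)·ψ, ψ″ = ((ik − 2au)² − 2a)·ψ; the odd-in-u pieces drop out.
⟨p²⟩ = 3.4925.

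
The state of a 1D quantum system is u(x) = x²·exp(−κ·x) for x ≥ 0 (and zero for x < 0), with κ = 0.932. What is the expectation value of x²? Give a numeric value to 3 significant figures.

8.63

⟨x²⟩ = ∫ x²·|u|² dx / ∫|u|² dx (integrals over the domain).
Every integrand reduces to terms xʲ·e^(−2κx) on [0, ∞); use ∫₀^∞ xʲ·e^(−2κx) dx = j!/(2κ)^(j+1).
State is unnormalized: ∫|u|² dx = 1.0666, and ∫u*·x²·u dx = 9.2090, so ⟨x²⟩ = 9.2090 / 1.0666.
⟨x²⟩ = 8.6343.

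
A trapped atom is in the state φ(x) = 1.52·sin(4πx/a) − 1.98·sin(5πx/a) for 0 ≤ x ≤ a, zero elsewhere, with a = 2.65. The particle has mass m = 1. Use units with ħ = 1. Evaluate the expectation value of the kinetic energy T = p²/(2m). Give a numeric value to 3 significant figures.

T = −(ħ²/2m) d²/dx², so ⟨T⟩ = −(ħ²/2m) ∫ φ*·φ'' dx / ∫|φ|² dx; with m = 1.
d²/dx² sin(jπx/a) = −(jπ/a)²·sin(jπx/a); on 0 ≤ x ≤ a, ∫sin²(jπx/a) dx = a/2 and ∫sin(jπx/a)·sin(lπx/a) dx = 0 for j ≠ l, so only diagonal terms survive in ∫|φ|² and ∫φ·φ″; ∫φ·φ′ dx = [φ²/2] between the walls = 0.
State is unnormalized: ∫|φ|² dx = 8.2558, and ∫φ*·(−ħ²/2m · φ'') dx = 125.68, so ⟨T⟩ = 125.68 / 8.2558.
⟨T⟩ = 15.223.

15.2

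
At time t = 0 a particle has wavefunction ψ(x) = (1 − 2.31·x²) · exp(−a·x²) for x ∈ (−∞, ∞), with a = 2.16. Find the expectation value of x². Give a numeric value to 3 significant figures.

0.0797

⟨x²⟩ = ∫ x²·|ψ|² dx / ∫|ψ|² dx (integrals over the domain).
Expand each integrand as polynomial × e^(−2ax²) and use ∫x^(2j)·e^(−2ax²) dx = (2j−1)!!/(4a)^j · √(π/(2a)), odd powers → 0; here √(π/(2a)) = 0.85277.
State is unnormalized: ∫|ψ|² dx = 0.57965, and ∫ψ*·x²·ψ dx = 0.046198, so ⟨x²⟩ = 0.046198 / 0.57965.
⟨x²⟩ = 0.079700.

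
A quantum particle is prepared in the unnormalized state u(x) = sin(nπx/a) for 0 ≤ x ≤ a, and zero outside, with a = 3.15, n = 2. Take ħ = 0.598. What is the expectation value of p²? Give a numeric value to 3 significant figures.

p² u = −ħ² d²u/dx²; ⟨p²⟩ = −ħ² ∫ u*·u'' dx / ∫|u|² dx.
d/dx sin(nπx/a) = (nπ/a)·cos(nπx/a) and d²/dx² sin(nπx/a) = −(nπ/a)²·sin(nπx/a); on 0 ≤ x ≤ a, ∫sin²(nπx/a) dx = a/2 and ∫sin(nπx/a)·cos(nπx/a) dx = 0.
State is unnormalized: ∫|u|² dx = 1.5750, and ∫u*·(−ħ² u'') dx = 2.2409, so ⟨p²⟩ = 2.2409 / 1.5750.
⟨p²⟩ = 1.4228.

1.42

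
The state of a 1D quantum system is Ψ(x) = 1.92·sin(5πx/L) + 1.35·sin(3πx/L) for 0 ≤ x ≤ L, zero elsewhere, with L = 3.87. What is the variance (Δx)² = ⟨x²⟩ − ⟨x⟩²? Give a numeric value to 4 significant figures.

Compute ⟨x⟩ and ⟨x²⟩ separately, then (Δx)² = ⟨x²⟩ − ⟨x⟩².
On 0 ≤ x ≤ L (j ≠ l): ∫sin²(jπx/L) dx = L/2, ∫sin(jπx/L)·sin(lπx/L) dx = 0; diagonal moments ∫x·sin²(jπx/L) dx = L²/4, ∫x²·sin²(jπx/L) dx = L³·(1/6 − 1/(4j²π²)); cross terms ∫x·sin(jπx/L)·sin(lπx/L) dx = 0 for j + l even and −4jlL²/(π²(j² − l²)²) for j + l odd, ∫x²·sin(jπx/L)·sin(lπx/L) dx = (−1)^(j+l)·4jlL³/(π²(j² − l²)²); higher powers the same way via product-to-sum and parts.
Normalization: ∫|Ψ|² dx = 10.660.
⟨x⟩ = 1.9350 and ⟨x²⟩ = 5.6135.
(Δx)² = 5.6135 − (1.9350)² = 1.8692.

1.869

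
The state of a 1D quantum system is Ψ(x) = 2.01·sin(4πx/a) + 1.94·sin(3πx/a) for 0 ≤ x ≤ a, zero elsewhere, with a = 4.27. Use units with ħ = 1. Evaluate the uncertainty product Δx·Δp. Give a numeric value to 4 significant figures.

2.222

Δx = √(⟨x²⟩−⟨x⟩²), Δp = √(⟨p²⟩−⟨p⟩²).
On 0 ≤ x ≤ a (j ≠ l): ∫sin²(jπx/a) dx = a/2, ∫sin(jπx/a)·sin(lπx/a) dx = 0; diagonal moments ∫x·sin²(jπx/a) dx = a²/4, ∫x²·sin²(jπx/a) dx = a³·(1/6 − 1/(4j²π²)); cross terms ∫x·sin(jπx/a)·sin(lπx/a) dx = 0 for j + l even and −4jla²/(π²(j² − l²)²) for j + l odd, ∫x²·sin(jπx/a)·sin(lπx/a) dx = (−1)^(j+l)·4jla³/(π²(j² − l²)²); higher powers the same way via product-to-sum and parts. d²/dx² sin(jπx/a) = −(jπ/a)²·sin(jπx/a); on 0 ≤ x ≤ a, ∫sin²(jπx/a) dx = a/2 and ∫sin(jπx/a)·sin(lπx/a) dx = 0 for j ≠ l, so only diagonal terms survive in ∫|Ψ|² and ∫Ψ·Ψ″; ∫Ψ·Ψ′ dx = [Ψ²/2] between the walls = 0.
Normalization: ∫|Ψ|² dx = 16.661.
⟨x⟩ = 1.2879, ⟨x²⟩ = 2.3812 ⇒ Δx = 0.84998.
⟨p⟩ = 0.0000, ⟨p²⟩ = 6.8335 ⇒ Δp = 2.6141.
Δx·Δp = 2.2219.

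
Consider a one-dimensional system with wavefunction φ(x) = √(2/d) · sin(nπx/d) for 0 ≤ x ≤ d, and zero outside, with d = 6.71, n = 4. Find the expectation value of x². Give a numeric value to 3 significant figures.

14.9

⟨x²⟩ = ∫ x²·|φ|² dx (integrals over the domain).
With sin²θ = (1 − cos2θ)/2 on 0 ≤ x ≤ d: ∫sin²(nπx/d) dx = d/2, ∫x·sin²(nπx/d) dx = d²/4, ∫x²·sin²(nπx/d) dx = d³·(1/6 − 1/(4n²π²)); higher powers xᵏ the same way, integrating xᵏ·cos(2nπx/d) by parts.
⟨x²⟩ = 14.865.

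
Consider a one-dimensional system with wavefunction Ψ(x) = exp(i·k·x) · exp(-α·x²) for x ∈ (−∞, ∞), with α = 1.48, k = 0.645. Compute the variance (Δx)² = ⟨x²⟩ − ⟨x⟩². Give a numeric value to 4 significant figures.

Compute ⟨x⟩ and ⟨x²⟩ separately, then (Δx)² = ⟨x²⟩ − ⟨x⟩².
Gaussian moments: ∫x^(2j)·e^(−2αx²) dx = (2j−1)!!/(4α)^j · √(π/(2α)), odd powers integrate to 0; here √(π/(2α)) = 1.0302.
Normalization: ∫|Ψ|² dx = 1.0302.
⟨x⟩ = 0.0000 and ⟨x²⟩ = 0.16892.
(Δx)² = 0.16892 − (0.0000)² = 0.16892.

0.1689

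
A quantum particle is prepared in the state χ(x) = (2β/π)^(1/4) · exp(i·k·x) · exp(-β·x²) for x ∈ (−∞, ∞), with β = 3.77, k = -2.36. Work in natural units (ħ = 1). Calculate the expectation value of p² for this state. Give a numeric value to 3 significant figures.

9.34

p² χ = −ħ² d²χ/dx²; ⟨p²⟩ = −ħ² ∫ χ*·χ'' dx.
Gaussian moments: ∫x^(2j)·e^(−2βx²) dx = (2j−1)!!/(4β)^j · √(π/(2β)), odd powers integrate to 0; here √(π/(2β)) = 0.64549. Derivatives: χ′ = (ik − 2βx)·χ, χ″ = ((ik − 2βx)² − 2β)·χ; the odd-in-x pieces drop out.
⟨p²⟩ = 9.3396.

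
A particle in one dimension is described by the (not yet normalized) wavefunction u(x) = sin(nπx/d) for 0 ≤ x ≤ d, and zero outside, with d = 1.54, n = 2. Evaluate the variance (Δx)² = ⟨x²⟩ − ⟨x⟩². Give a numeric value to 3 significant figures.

Compute ⟨x⟩ and ⟨x²⟩ separately, then (Δx)² = ⟨x²⟩ − ⟨x⟩².
With sin²θ = (1 − cos2θ)/2 on 0 ≤ x ≤ d: ∫sin²(nπx/d) dx = d/2, ∫x·sin²(nπx/d) dx = d²/4, ∫x²·sin²(nπx/d) dx = d³·(1/6 − 1/(4n²π²)); higher powers xᵏ the same way, integrating xᵏ·cos(2nπx/d) by parts.
Normalization: ∫|u|² dx = 0.77000.
⟨x⟩ = 0.77000 and ⟨x²⟩ = 0.76050.
(Δx)² = 0.76050 − (0.77000)² = 0.16760.

0.168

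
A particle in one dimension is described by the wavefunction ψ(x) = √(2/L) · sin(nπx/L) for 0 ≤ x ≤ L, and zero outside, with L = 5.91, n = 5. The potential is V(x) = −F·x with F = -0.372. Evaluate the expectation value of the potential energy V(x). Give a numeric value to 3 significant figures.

⟨V⟩ = ∫ V(x)·|ψ|² dx.
With sin²θ = (1 − cos2θ)/2 on 0 ≤ x ≤ L: ∫sin²(nπx/L) dx = L/2, ∫x·sin²(nπx/L) dx = L²/4, ∫x²·sin²(nπx/L) dx = L³·(1/6 − 1/(4n²π²)); higher powers xᵏ the same way, integrating xᵏ·cos(2nπx/L) by parts.
⟨V⟩ = 1.0993.

1.10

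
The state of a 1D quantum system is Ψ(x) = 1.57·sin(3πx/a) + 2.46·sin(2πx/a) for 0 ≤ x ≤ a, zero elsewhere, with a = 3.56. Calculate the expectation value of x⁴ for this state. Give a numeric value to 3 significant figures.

⟨x⁴⟩ = ∫ x⁴·|Ψ|² dx / ∫|Ψ|² dx (integrals over the domain).
On 0 ≤ x ≤ a (j ≠ l): ∫sin²(jπx/a) dx = a/2, ∫sin(jπx/a)·sin(lπx/a) dx = 0; diagonal moments ∫x·sin²(jπx/a) dx = a²/4, ∫x²·sin²(jπx/a) dx = a³·(1/6 − 1/(4j²π²)); cross terms ∫x·sin(jπx/a)·sin(lπx/a) dx = 0 for j + l even and −4jla²/(π²(j² − l²)²) for j + l odd, ∫x²·sin(jπx/a)·sin(lπx/a) dx = (−1)^(j+l)·4jla³/(π²(j² − l²)²); higher powers the same way via product-to-sum and parts.
State is unnormalized: ∫|Ψ|² dx = 15.159, and ∫Ψ*·x⁴·Ψ dx = 121.03, so ⟨x⁴⟩ = 121.03 / 15.159.
⟨x⁴⟩ = 7.9837.

7.98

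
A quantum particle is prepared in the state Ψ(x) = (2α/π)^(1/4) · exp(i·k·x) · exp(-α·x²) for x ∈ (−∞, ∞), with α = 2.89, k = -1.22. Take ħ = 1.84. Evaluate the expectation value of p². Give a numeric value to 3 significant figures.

p² Ψ = −ħ² d²Ψ/dx²; ⟨p²⟩ = −ħ² ∫ Ψ*·Ψ'' dx.
Gaussian moments: ∫x^(2j)·e^(−2αx²) dx = (2j−1)!!/(4α)^j · √(π/(2α)), odd powers integrate to 0; here √(π/(2α)) = 0.73724. Derivatives: Ψ′ = (ik − 2αx)·Ψ, Ψ″ = ((ik − 2αx)² − 2α)·Ψ; the odd-in-x pieces drop out.
⟨p²⟩ = 14.824.

14.8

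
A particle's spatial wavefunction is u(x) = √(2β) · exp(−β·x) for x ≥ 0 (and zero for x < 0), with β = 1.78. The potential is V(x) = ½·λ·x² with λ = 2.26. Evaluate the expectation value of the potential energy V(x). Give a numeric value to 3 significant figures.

⟨V⟩ = ∫ V(x)·|u|² dx.
Every integrand reduces to terms xʲ·e^(−2βx) on [0, ∞); use ∫₀^∞ xʲ·e^(−2βx) dx = j!/(2β)^(j+1).
⟨V⟩ = 0.17832.

0.178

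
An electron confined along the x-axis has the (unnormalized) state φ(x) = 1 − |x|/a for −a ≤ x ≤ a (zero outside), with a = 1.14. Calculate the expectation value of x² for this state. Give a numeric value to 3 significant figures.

0.130

⟨x²⟩ = ∫ x²·|φ|² dx / ∫|φ|² dx (integrals over the domain).
φ is even, so ∫ over [−a, a] = 2∫₀ᵃ with φ = 1 − x/a there: ∫₀ᵃ (1 − x/a)² dx = a/3, ∫₀ᵃ x²(1 − x/a)² dx = a³/30, ∫₀ᵃ x⁴(1 − x/a)² dx = a⁵/105.
State is unnormalized: ∫|φ|² dx = 0.76000, and ∫φ*·x²·φ dx = 0.098770, so ⟨x²⟩ = 0.098770 / 0.76000.
⟨x²⟩ = 0.12996.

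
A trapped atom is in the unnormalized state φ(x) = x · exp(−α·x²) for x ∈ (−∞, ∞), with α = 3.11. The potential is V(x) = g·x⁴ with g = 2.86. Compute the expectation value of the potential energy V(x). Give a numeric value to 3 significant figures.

⟨V⟩ = ∫ V(x)·|φ|² dx / ∫|φ|² dx.
Expand each integrand as polynomial × e^(−2αx²) and use ∫x^(2j)·e^(−2αx²) dx = (2j−1)!!/(4α)^j · √(π/(2α)), odd powers → 0; here √(π/(2α)) = 0.71069.
State is unnormalized: ∫|φ|² dx = 0.057129, and ∫φ*·V(x)·φ dx = 0.015837, so ⟨V⟩ = 0.015837 / 0.057129.
⟨V⟩ = 0.27721.

0.277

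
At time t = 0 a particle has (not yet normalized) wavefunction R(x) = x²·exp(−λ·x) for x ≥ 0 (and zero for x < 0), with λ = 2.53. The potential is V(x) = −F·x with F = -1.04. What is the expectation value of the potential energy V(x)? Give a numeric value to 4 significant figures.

⟨V⟩ = ∫ V(x)·|R|² dx / ∫|R|² dx.
Every integrand reduces to terms xʲ·e^(−2λx) on [0, ∞); use ∫₀^∞ xʲ·e^(−2λx) dx = j!/(2λ)^(j+1).
State is unnormalized: ∫|R|² dx = 0.0072353, and ∫R*·V(x)·R dx = 0.0074355, so ⟨V⟩ = 0.0074355 / 0.0072353.
⟨V⟩ = 1.0277.

1.028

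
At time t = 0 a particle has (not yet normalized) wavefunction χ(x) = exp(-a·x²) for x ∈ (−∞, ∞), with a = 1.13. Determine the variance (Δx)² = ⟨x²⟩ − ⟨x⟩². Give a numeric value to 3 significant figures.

0.221

Compute ⟨x⟩ and ⟨x²⟩ separately, then (Δx)² = ⟨x²⟩ − ⟨x⟩².
Gaussian moments: ∫x^(2j)·e^(−2ax²) dx = (2j−1)!!/(4a)^j · √(π/(2a)), odd powers integrate to 0; here √(π/(2a)) = 1.1790.
Normalization: ∫|χ|² dx = 1.1790.
⟨x⟩ = 0.0000 and ⟨x²⟩ = 0.22124.
(Δx)² = 0.22124 − (0.0000)² = 0.22124.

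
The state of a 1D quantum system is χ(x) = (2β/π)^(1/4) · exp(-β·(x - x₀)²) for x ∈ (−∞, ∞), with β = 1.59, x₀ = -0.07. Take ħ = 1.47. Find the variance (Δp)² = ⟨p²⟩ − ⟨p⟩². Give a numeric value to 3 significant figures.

Compute ⟨p⟩ and ⟨p²⟩ separately; (Δp)² = ⟨p²⟩ − ⟨p⟩².
Gaussian moments (u = x − x₀): ∫u^(2j)·e^(−2βu²) du = (2j−1)!!/(4β)^j · √(π/(2β)), odd powers integrate to 0; here √(π/(2β)) = 0.99394. Derivatives: d/dx e^(−βu²) = −2βu·e^(−βu²), d²/dx² e^(−βu²) = (4β²u² − 2β)·e^(−βu²).
⟨p⟩ = 0.0000 and ⟨p²⟩ = 3.4358.
(Δp)² = 3.4358 − (0.0000)² = 3.4358.

3.44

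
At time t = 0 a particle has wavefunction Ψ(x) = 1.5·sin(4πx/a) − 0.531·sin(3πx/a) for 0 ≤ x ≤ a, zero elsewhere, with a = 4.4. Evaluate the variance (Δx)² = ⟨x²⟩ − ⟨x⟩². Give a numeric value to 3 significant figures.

1.24

Compute ⟨x⟩ and ⟨x²⟩ separately, then (Δx)² = ⟨x²⟩ − ⟨x⟩².
On 0 ≤ x ≤ a (j ≠ l): ∫sin²(jπx/a) dx = a/2, ∫sin(jπx/a)·sin(lπx/a) dx = 0; diagonal moments ∫x·sin²(jπx/a) dx = a²/4, ∫x²·sin²(jπx/a) dx = a³·(1/6 − 1/(4j²π²)); cross terms ∫x·sin(jπx/a)·sin(lπx/a) dx = 0 for j + l even and −4jla²/(π²(j² − l²)²) for j + l odd, ∫x²·sin(jπx/a)·sin(lπx/a) dx = (−1)^(j+l)·4jla³/(π²(j² − l²)²); higher powers the same way via product-to-sum and parts.
Normalization: ∫|Ψ|² dx = 5.5703.
⟨x⟩ = 2.7495 and ⟨x²⟩ = 8.8046.
(Δx)² = 8.8046 − (2.7495)² = 1.2447.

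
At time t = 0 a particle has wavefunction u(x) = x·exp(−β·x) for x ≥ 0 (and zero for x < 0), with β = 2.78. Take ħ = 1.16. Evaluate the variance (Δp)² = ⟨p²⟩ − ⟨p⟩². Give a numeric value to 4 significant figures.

Compute ⟨p⟩ and ⟨p²⟩ separately; (Δp)² = ⟨p²⟩ − ⟨p⟩².
Differentiate x·exp(−β·x) with the product rule; every integrand then reduces to terms xʲ·e^(−2βx) on [0, ∞), with ∫₀^∞ xʲ·e^(−2βx) dx = j!/(2β)^(j+1).
Normalization: ∫|u|² dx = 0.011636.
⟨p⟩ = 0.0000 and ⟨p²⟩ = 10.399.
(Δp)² = 10.399 − (0.0000)² = 10.399.

10.40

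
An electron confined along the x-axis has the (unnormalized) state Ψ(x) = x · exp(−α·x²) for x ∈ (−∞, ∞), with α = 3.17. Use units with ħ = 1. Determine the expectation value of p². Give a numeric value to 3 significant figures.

p² Ψ = −ħ² d²Ψ/dx²; ⟨p²⟩ = −ħ² ∫ Ψ*·Ψ'' dx / ∫|Ψ|² dx.
Expand each integrand as polynomial × e^(−2αx²) and use ∫x^(2j)·e^(−2αx²) dx = (2j−1)!!/(4α)^j · √(π/(2α)), odd powers → 0; here √(π/(2α)) = 0.70393. Differentiate with the product rule, d/dx e^(−αx²) = −2αx·e^(−αx²).
State is unnormalized: ∫|Ψ|² dx = 0.055515, and ∫Ψ*·(−ħ² Ψ'') dx = 0.52795, so ⟨p²⟩ = 0.52795 / 0.055515.
⟨p²⟩ = 9.5100.

9.51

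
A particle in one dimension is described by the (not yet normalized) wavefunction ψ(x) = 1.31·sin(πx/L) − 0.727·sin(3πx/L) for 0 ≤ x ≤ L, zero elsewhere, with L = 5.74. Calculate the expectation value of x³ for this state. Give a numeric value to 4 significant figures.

26.77

⟨x³⟩ = ∫ x³·|ψ|² dx / ∫|ψ|² dx (integrals over the domain).
On 0 ≤ x ≤ L (j ≠ l): ∫sin²(jπx/L) dx = L/2, ∫sin(jπx/L)·sin(lπx/L) dx = 0; diagonal moments ∫x·sin²(jπx/L) dx = L²/4, ∫x²·sin²(jπx/L) dx = L³·(1/6 − 1/(4j²π²)); cross terms ∫x·sin(jπx/L)·sin(lπx/L) dx = 0 for j + l even and −4jlL²/(π²(j² − l²)²) for j + l odd, ∫x²·sin(jπx/L)·sin(lπx/L) dx = (−1)^(j+l)·4jlL³/(π²(j² − l²)²); higher powers the same way via product-to-sum and parts.
State is unnormalized: ∫|ψ|² dx = 6.4421, and ∫ψ*·x³·ψ dx = 172.45, so ⟨x³⟩ = 172.45 / 6.4421.
⟨x³⟩ = 26.770.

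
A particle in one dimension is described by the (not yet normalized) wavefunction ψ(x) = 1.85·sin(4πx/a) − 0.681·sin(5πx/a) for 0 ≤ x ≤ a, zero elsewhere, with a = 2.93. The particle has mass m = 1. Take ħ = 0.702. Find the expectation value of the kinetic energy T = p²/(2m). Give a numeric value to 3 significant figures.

4.84

T = −(ħ²/2m) d²/dx², so ⟨T⟩ = −(ħ²/2m) ∫ ψ*·ψ'' dx / ∫|ψ|² dx; with m = 1.
d²/dx² sin(jπx/a) = −(jπ/a)²·sin(jπx/a); on 0 ≤ x ≤ a, ∫sin²(jπx/a) dx = a/2 and ∫sin(jπx/a)·sin(lπx/a) dx = 0 for j ≠ l, so only diagonal terms survive in ∫|ψ|² and ∫ψ·ψ″; ∫ψ·ψ′ dx = [ψ²/2] between the walls = 0.
State is unnormalized: ∫|ψ|² dx = 5.6934, and ∫ψ*·(−ħ²/2m · ψ'') dx = 27.537, so ⟨T⟩ = 27.537 / 5.6934.
⟨T⟩ = 4.8366.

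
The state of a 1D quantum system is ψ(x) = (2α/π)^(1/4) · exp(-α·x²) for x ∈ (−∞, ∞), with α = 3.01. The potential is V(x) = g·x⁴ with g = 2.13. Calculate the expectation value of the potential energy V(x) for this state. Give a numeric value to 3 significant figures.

⟨V⟩ = ∫ V(x)·|ψ|² dx.
Gaussian moments: ∫x^(2j)·e^(−2αx²) dx = (2j−1)!!/(4α)^j · √(π/(2α)), odd powers integrate to 0; here √(π/(2α)) = 0.72240.
⟨V⟩ = 0.044081.

0.0441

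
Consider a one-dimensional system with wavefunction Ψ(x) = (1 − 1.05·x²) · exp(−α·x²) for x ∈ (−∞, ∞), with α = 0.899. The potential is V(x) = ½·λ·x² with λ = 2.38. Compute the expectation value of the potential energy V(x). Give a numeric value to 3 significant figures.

⟨V⟩ = ∫ V(x)·|Ψ|² dx / ∫|Ψ|² dx.
Expand each integrand as polynomial × e^(−2αx²) and use ∫x^(2j)·e^(−2αx²) dx = (2j−1)!!/(4α)^j · √(π/(2α)), odd powers → 0; here √(π/(2α)) = 1.3218.
State is unnormalized: ∫|Ψ|² dx = 0.88801, and ∫Ψ*·V(x)·Ψ dx = 0.23050, so ⟨V⟩ = 0.23050 / 0.88801.
⟨V⟩ = 0.25957.

0.260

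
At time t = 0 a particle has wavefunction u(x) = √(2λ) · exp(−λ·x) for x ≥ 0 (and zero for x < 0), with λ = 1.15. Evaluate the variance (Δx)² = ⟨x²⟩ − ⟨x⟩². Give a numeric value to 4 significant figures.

Compute ⟨x⟩ and ⟨x²⟩ separately, then (Δx)² = ⟨x²⟩ − ⟨x⟩².
Every integrand reduces to terms xʲ·e^(−2λx) on [0, ∞); use ∫₀^∞ xʲ·e^(−2λx) dx = j!/(2λ)^(j+1).
⟨x⟩ = 0.43478 and ⟨x²⟩ = 0.37807.
(Δx)² = 0.37807 − (0.43478)² = 0.18904.

0.1890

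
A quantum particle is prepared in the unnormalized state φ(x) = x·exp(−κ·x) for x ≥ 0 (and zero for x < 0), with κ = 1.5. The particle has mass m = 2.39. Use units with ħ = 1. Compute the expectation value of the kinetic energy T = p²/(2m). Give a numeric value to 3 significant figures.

0.471

T = −(ħ²/2m) d²/dx², so ⟨T⟩ = −(ħ²/2m) ∫ φ*·φ'' dx / ∫|φ|² dx; with m = 2.39.
Differentiate x·exp(−κ·x) with the product rule; every integrand then reduces to terms xʲ·e^(−2κx) on [0, ∞), with ∫₀^∞ xʲ·e^(−2κx) dx = j!/(2κ)^(j+1).
State is unnormalized: ∫|φ|² dx = 0.074074, and ∫φ*·(−ħ²/2m · φ'') dx = 0.034868, so ⟨T⟩ = 0.034868 / 0.074074.
⟨T⟩ = 0.47071.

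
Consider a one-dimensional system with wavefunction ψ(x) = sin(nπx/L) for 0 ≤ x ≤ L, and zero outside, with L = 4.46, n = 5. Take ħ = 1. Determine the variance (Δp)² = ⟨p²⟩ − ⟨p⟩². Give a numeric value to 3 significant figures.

Compute ⟨p⟩ and ⟨p²⟩ separately; (Δp)² = ⟨p²⟩ − ⟨p⟩².
d/dx sin(nπx/L) = (nπ/L)·cos(nπx/L) and d²/dx² sin(nπx/L) = −(nπ/L)²·sin(nπx/L); on 0 ≤ x ≤ L, ∫sin²(nπx/L) dx = L/2 and ∫sin(nπx/L)·cos(nπx/L) dx = 0.
Normalization: ∫|ψ|² dx = 2.2300.
⟨p⟩ = 0.0000 and ⟨p²⟩ = 12.404.
(Δp)² = 12.404 − (0.0000)² = 12.404.

12.4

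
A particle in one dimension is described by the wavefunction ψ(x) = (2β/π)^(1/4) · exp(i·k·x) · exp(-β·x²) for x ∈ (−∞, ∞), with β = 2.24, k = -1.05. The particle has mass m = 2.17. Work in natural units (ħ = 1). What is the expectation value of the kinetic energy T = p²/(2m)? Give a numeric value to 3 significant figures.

0.770

T = −(ħ²/2m) d²/dx², so ⟨T⟩ = −(ħ²/2m) ∫ ψ*·ψ'' dx; with m = 2.17.
Gaussian moments: ∫x^(2j)·e^(−2βx²) dx = (2j−1)!!/(4β)^j · √(π/(2β)), odd powers integrate to 0; here √(π/(2β)) = 0.83741. Derivatives: ψ′ = (ik − 2βx)·ψ, ψ″ = ((ik − 2βx)² − 2β)·ψ; the odd-in-x pieces drop out.
⟨T⟩ = 0.77016.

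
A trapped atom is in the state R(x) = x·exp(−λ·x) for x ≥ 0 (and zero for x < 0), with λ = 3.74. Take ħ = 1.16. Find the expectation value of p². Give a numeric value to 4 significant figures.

p² R = −ħ² d²R/dx²; ⟨p²⟩ = −ħ² ∫ R*·R'' dx / ∫|R|² dx.
Differentiate x·exp(−λ·x) with the product rule; every integrand then reduces to terms xʲ·e^(−2λx) on [0, ∞), with ∫₀^∞ xʲ·e^(−2λx) dx = j!/(2λ)^(j+1).
State is unnormalized: ∫|R|² dx = 0.0047789, and ∫R*·(−ħ² R'') dx = 0.089947, so ⟨p²⟩ = 0.089947 / 0.0047789.
⟨p²⟩ = 18.822.

18.82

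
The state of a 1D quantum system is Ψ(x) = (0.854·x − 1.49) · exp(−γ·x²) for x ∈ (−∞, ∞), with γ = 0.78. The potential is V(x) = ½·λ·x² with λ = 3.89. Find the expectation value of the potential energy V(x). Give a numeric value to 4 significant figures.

0.7422

⟨V⟩ = ∫ V(x)·|Ψ|² dx / ∫|Ψ|² dx.
Expand each integrand as polynomial × e^(−2γx²) and use ∫x^(2j)·e^(−2γx²) dx = (2j−1)!!/(4γ)^j · √(π/(2γ)), odd powers → 0; here √(π/(2γ)) = 1.4191.
State is unnormalized: ∫|Ψ|² dx = 3.4823, and ∫Ψ*·V(x)·Ψ dx = 2.5844, so ⟨V⟩ = 2.5844 / 3.4823.
⟨V⟩ = 0.74217.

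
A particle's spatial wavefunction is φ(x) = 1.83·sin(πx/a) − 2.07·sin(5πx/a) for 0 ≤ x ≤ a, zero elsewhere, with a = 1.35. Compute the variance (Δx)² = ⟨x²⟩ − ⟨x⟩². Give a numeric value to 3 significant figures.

0.0966

Compute ⟨x⟩ and ⟨x²⟩ separately, then (Δx)² = ⟨x²⟩ − ⟨x⟩².
On 0 ≤ x ≤ a (j ≠ l): ∫sin²(jπx/a) dx = a/2, ∫sin(jπx/a)·sin(lπx/a) dx = 0; diagonal moments ∫x·sin²(jπx/a) dx = a²/4, ∫x²·sin²(jπx/a) dx = a³·(1/6 − 1/(4j²π²)); cross terms ∫x·sin(jπx/a)·sin(lπx/a) dx = 0 for j + l even and −4jla²/(π²(j² − l²)²) for j + l odd, ∫x²·sin(jπx/a)·sin(lπx/a) dx = (−1)^(j+l)·4jla³/(π²(j² − l²)²); higher powers the same way via product-to-sum and parts.
Normalization: ∫|φ|² dx = 5.1528.
⟨x⟩ = 0.67500 and ⟨x²⟩ = 0.55220.
(Δx)² = 0.55220 − (0.67500)² = 0.096571.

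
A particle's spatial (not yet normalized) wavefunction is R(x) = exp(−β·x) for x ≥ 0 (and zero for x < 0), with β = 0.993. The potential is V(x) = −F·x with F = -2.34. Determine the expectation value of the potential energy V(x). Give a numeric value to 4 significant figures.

⟨V⟩ = ∫ V(x)·|R|² dx / ∫|R|² dx.
Every integrand reduces to terms xʲ·e^(−2βx) on [0, ∞); use ∫₀^∞ xʲ·e^(−2βx) dx = j!/(2β)^(j+1).
State is unnormalized: ∫|R|² dx = 0.50352, and ∫R*·V(x)·R dx = 0.59328, so ⟨V⟩ = 0.59328 / 0.50352.
⟨V⟩ = 1.1782.

1.178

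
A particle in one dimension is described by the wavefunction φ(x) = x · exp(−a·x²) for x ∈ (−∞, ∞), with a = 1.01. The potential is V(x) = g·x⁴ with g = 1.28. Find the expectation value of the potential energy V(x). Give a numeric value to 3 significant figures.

1.18

⟨V⟩ = ∫ V(x)·|φ|² dx / ∫|φ|² dx.
Expand each integrand as polynomial × e^(−2ax²) and use ∫x^(2j)·e^(−2ax²) dx = (2j−1)!!/(4a)^j · √(π/(2a)), odd powers → 0; here √(π/(2a)) = 1.2471.
State is unnormalized: ∫|φ|² dx = 0.30869, and ∫φ*·V(x)·φ dx = 0.36313, so ⟨V⟩ = 0.36313 / 0.30869.
⟨V⟩ = 1.1764.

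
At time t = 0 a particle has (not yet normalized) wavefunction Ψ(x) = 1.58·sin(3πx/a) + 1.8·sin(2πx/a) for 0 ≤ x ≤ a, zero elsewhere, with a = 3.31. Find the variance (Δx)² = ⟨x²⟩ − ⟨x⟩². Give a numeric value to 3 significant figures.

0.400

Compute ⟨x⟩ and ⟨x²⟩ separately, then (Δx)² = ⟨x²⟩ − ⟨x⟩².
On 0 ≤ x ≤ a (j ≠ l): ∫sin²(jπx/a) dx = a/2, ∫sin(jπx/a)·sin(lπx/a) dx = 0; diagonal moments ∫x·sin²(jπx/a) dx = a²/4, ∫x²·sin²(jπx/a) dx = a³·(1/6 − 1/(4j²π²)); cross terms ∫x·sin(jπx/a)·sin(lπx/a) dx = 0 for j + l even and −4jla²/(π²(j² − l²)²) for j + l odd, ∫x²·sin(jπx/a)·sin(lπx/a) dx = (−1)^(j+l)·4jla³/(π²(j² − l²)²); higher powers the same way via product-to-sum and parts.
Normalization: ∫|Ψ|² dx = 9.4937.
⟨x⟩ = 1.0165 and ⟨x²⟩ = 1.4334.
(Δx)² = 1.4334 − (1.0165)² = 0.40013.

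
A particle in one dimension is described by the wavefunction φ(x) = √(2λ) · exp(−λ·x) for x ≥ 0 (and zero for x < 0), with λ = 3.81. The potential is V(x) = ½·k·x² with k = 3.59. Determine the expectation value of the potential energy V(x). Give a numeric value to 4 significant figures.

⟨V⟩ = ∫ V(x)·|φ|² dx.
Every integrand reduces to terms xʲ·e^(−2λx) on [0, ∞); use ∫₀^∞ xʲ·e^(−2λx) dx = j!/(2λ)^(j+1).
⟨V⟩ = 0.061828.

0.06183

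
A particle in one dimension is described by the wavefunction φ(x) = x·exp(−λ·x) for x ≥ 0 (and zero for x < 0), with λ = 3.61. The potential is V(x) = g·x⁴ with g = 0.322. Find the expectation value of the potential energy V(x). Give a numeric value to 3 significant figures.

⟨V⟩ = ∫ V(x)·|φ|² dx / ∫|φ|² dx.
Every integrand reduces to terms xʲ·e^(−2λx) on [0, ∞); use ∫₀^∞ xʲ·e^(−2λx) dx = j!/(2λ)^(j+1).
State is unnormalized: ∫|φ|² dx = 0.0053140, and ∫φ*·V(x)·φ dx = 0.00022669, so ⟨V⟩ = 0.00022669 / 0.0053140.
⟨V⟩ = 0.042659.

0.0427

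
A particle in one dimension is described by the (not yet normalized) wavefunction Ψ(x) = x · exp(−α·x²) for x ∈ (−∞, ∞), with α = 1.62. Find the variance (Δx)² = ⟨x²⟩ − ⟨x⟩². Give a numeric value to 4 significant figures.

0.4630

Compute ⟨x⟩ and ⟨x²⟩ separately, then (Δx)² = ⟨x²⟩ − ⟨x⟩².
Expand each integrand as polynomial × e^(−2αx²) and use ∫x^(2j)·e^(−2αx²) dx = (2j−1)!!/(4α)^j · √(π/(2α)), odd powers → 0; here √(π/(2α)) = 0.98470.
Normalization: ∫|Ψ|² dx = 0.15196.
⟨x⟩ = 0.0000 and ⟨x²⟩ = 0.46296.
(Δx)² = 0.46296 − (0.0000)² = 0.46296.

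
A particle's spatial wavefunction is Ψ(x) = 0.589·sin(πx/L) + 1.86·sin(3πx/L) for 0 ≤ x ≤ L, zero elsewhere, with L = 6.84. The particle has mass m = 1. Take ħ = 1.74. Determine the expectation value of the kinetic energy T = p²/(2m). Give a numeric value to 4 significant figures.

2.641

T = −(ħ²/2m) d²/dx², so ⟨T⟩ = −(ħ²/2m) ∫ Ψ*·Ψ'' dx / ∫|Ψ|² dx; with m = 1.
d²/dx² sin(jπx/L) = −(jπ/L)²·sin(jπx/L); on 0 ≤ x ≤ L, ∫sin²(jπx/L) dx = L/2 and ∫sin(jπx/L)·sin(lπx/L) dx = 0 for j ≠ l, so only diagonal terms survive in ∫|Ψ|² and ∫Ψ·Ψ″; ∫Ψ·Ψ′ dx = [Ψ²/2] between the walls = 0.
State is unnormalized: ∫|Ψ|² dx = 13.018, and ∫Ψ*·(−ħ²/2m · Ψ'') dx = 34.384, so ⟨T⟩ = 34.384 / 13.018.
⟨T⟩ = 2.6412.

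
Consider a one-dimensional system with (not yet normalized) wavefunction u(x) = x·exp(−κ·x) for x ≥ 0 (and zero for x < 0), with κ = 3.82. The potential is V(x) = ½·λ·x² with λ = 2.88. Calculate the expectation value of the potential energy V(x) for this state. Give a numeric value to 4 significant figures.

⟨V⟩ = ∫ V(x)·|u|² dx / ∫|u|² dx.
Every integrand reduces to terms xʲ·e^(−2κx) on [0, ∞); use ∫₀^∞ xʲ·e^(−2κx) dx = j!/(2κ)^(j+1).
State is unnormalized: ∫|u|² dx = 0.0044849, and ∫u*·V(x)·u dx = 0.0013277, so ⟨V⟩ = 0.0013277 / 0.0044849.
⟨V⟩ = 0.29604.

0.2960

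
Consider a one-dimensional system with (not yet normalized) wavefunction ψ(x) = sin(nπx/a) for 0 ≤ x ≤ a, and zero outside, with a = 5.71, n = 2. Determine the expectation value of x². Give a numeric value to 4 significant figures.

⟨x²⟩ = ∫ x²·|ψ|² dx / ∫|ψ|² dx (integrals over the domain).
With sin²θ = (1 − cos2θ)/2 on 0 ≤ x ≤ a: ∫sin²(nπx/a) dx = a/2, ∫x·sin²(nπx/a) dx = a²/4, ∫x²·sin²(nπx/a) dx = a³·(1/6 − 1/(4n²π²)); higher powers xᵏ the same way, integrating xᵏ·cos(2nπx/a) by parts.
State is unnormalized: ∫|ψ|² dx = 2.8550, and ∫ψ*·x²·ψ dx = 29.849, so ⟨x²⟩ = 29.849 / 2.8550.
⟨x²⟩ = 10.455.

10.46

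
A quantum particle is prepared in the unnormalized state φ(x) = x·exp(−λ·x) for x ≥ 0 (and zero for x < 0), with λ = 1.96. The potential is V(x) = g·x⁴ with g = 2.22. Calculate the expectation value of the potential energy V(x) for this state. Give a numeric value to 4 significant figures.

3.385

⟨V⟩ = ∫ V(x)·|φ|² dx / ∫|φ|² dx.
Every integrand reduces to terms xʲ·e^(−2λx) on [0, ∞); use ∫₀^∞ xʲ·e^(−2λx) dx = j!/(2λ)^(j+1).
State is unnormalized: ∫|φ|² dx = 0.033203, and ∫φ*·V(x)·φ dx = 0.11238, so ⟨V⟩ = 0.11238 / 0.033203.
⟨V⟩ = 3.3846.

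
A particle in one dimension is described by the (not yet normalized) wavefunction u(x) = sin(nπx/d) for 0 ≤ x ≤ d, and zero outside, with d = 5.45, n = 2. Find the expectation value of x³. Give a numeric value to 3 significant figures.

⟨x³⟩ = ∫ x³·|u|² dx / ∫|u|² dx (integrals over the domain).
With sin²θ = (1 − cos2θ)/2 on 0 ≤ x ≤ d: ∫sin²(nπx/d) dx = d/2, ∫x·sin²(nπx/d) dx = d²/4, ∫x²·sin²(nπx/d) dx = d³·(1/6 − 1/(4n²π²)); higher powers xᵏ the same way, integrating xᵏ·cos(2nπx/d) by parts.
State is unnormalized: ∫|u|² dx = 2.7250, and ∫u*·x³·u dx = 101.90, so ⟨x³⟩ = 101.90 / 2.7250.
⟨x³⟩ = 37.394.

37.4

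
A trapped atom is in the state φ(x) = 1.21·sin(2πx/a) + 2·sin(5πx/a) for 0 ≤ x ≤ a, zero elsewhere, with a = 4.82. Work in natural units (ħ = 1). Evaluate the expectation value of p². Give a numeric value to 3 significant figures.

8.23

p² φ = −ħ² d²φ/dx²; ⟨p²⟩ = −ħ² ∫ φ*·φ'' dx / ∫|φ|² dx.
d²/dx² sin(jπx/a) = −(jπ/a)²·sin(jπx/a); on 0 ≤ x ≤ a, ∫sin²(jπx/a) dx = a/2 and ∫sin(jπx/a)·sin(lπx/a) dx = 0 for j ≠ l, so only diagonal terms survive in ∫|φ|² and ∫φ·φ″; ∫φ·φ′ dx = [φ²/2] between the walls = 0.
State is unnormalized: ∫|φ|² dx = 13.168, and ∫φ*·(−ħ² φ'') dx = 108.38, so ⟨p²⟩ = 108.38 / 13.168.
⟨p²⟩ = 8.2301.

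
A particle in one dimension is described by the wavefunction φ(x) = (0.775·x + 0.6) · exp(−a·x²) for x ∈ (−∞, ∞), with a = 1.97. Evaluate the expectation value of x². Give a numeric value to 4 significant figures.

⟨x²⟩ = ∫ x²·|φ|² dx / ∫|φ|² dx (integrals over the domain).
Expand each integrand as polynomial × e^(−2ax²) and use ∫x^(2j)·e^(−2ax²) dx = (2j−1)!!/(4a)^j · √(π/(2a)), odd powers → 0; here √(π/(2a)) = 0.89295.
State is unnormalized: ∫|φ|² dx = 0.38952, and ∫φ*·x²·φ dx = 0.066707, so ⟨x²⟩ = 0.066707 / 0.38952.
⟨x²⟩ = 0.17125.

0.1713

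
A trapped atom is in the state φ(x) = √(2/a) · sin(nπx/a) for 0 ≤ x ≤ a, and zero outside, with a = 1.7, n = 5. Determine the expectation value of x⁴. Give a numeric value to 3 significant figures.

⟨x⁴⟩ = ∫ x⁴·|φ|² dx (integrals over the domain).
With sin²θ = (1 − cos2θ)/2 on 0 ≤ x ≤ a: ∫sin²(nπx/a) dx = a/2, ∫x·sin²(nπx/a) dx = a²/4, ∫x²·sin²(nπx/a) dx = a³·(1/6 − 1/(4n²π²)); higher powers xᵏ the same way, integrating xᵏ·cos(2nπx/a) by parts.
⟨x⁴⟩ = 1.6368.

1.64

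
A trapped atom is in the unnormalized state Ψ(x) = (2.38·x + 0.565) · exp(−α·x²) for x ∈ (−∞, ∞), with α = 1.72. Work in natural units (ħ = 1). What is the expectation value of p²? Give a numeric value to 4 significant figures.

4.199

p² Ψ = −ħ² d²Ψ/dx²; ⟨p²⟩ = −ħ² ∫ Ψ*·Ψ'' dx / ∫|Ψ|² dx.
Expand each integrand as polynomial × e^(−2αx²) and use ∫x^(2j)·e^(−2αx²) dx = (2j−1)!!/(4α)^j · √(π/(2α)), odd powers → 0; here √(π/(2α)) = 0.95564. Differentiate with the product rule, d/dx e^(−αx²) = −2αx·e^(−αx²).
State is unnormalized: ∫|Ψ|² dx = 1.0919, and ∫Ψ*·(−ħ² Ψ'') dx = 4.5846, so ⟨p²⟩ = 4.5846 / 1.0919.
⟨p²⟩ = 4.1989.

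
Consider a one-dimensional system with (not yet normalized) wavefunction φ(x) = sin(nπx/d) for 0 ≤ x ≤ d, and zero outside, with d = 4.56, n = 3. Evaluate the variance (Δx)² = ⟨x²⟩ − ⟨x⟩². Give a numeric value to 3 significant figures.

1.62

Compute ⟨x⟩ and ⟨x²⟩ separately, then (Δx)² = ⟨x²⟩ − ⟨x⟩².
With sin²θ = (1 − cos2θ)/2 on 0 ≤ x ≤ d: ∫sin²(nπx/d) dx = d/2, ∫x·sin²(nπx/d) dx = d²/4, ∫x²·sin²(nπx/d) dx = d³·(1/6 − 1/(4n²π²)); higher powers xᵏ the same way, integrating xᵏ·cos(2nπx/d) by parts.
Normalization: ∫|φ|² dx = 2.2800.
⟨x⟩ = 2.2800 and ⟨x²⟩ = 6.8142.
(Δx)² = 6.8142 − (2.2800)² = 1.6158.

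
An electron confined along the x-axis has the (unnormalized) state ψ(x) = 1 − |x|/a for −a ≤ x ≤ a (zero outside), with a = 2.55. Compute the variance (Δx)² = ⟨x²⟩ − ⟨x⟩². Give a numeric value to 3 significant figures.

Compute ⟨x⟩ and ⟨x²⟩ separately, then (Δx)² = ⟨x²⟩ − ⟨x⟩².
ψ is even, so ∫ over [−a, a] = 2∫₀ᵃ with ψ = 1 − x/a there: ∫₀ᵃ (1 − x/a)² dx = a/3, ∫₀ᵃ x²(1 − x/a)² dx = a³/30, ∫₀ᵃ x⁴(1 − x/a)² dx = a⁵/105.
Normalization: ∫|ψ|² dx = 1.7000.
⟨x⟩ = 0.0000 and ⟨x²⟩ = 0.65025.
(Δx)² = 0.65025 − (0.0000)² = 0.65025.

0.650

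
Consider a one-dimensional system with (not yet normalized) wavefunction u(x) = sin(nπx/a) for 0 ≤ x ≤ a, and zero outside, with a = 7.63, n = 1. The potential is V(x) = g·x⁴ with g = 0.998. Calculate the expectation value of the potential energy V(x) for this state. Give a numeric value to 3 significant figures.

⟨V⟩ = ∫ V(x)·|u|² dx / ∫|u|² dx.
With sin²θ = (1 − cos2θ)/2 on 0 ≤ x ≤ a: ∫sin²(nπx/a) dx = a/2, ∫x·sin²(nπx/a) dx = a²/4, ∫x²·sin²(nπx/a) dx = a³·(1/6 − 1/(4n²π²)); higher powers xᵏ the same way, integrating xᵏ·cos(2nπx/a) by parts.
State is unnormalized: ∫|u|² dx = 3.8150, and ∫u*·V(x)·u dx = 1472.1, so ⟨V⟩ = 1472.1 / 3.8150.
⟨V⟩ = 385.86.

386.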